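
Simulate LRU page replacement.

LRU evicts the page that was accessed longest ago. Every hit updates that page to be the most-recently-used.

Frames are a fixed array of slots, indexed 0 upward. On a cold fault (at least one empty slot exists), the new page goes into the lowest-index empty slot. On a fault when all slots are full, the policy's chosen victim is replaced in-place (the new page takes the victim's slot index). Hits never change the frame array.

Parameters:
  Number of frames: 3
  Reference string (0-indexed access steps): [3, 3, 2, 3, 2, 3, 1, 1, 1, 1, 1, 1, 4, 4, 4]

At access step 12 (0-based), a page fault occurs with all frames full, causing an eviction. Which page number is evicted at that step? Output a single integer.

Answer: 2

Derivation:
Step 0: ref 3 -> FAULT, frames=[3,-,-]
Step 1: ref 3 -> HIT, frames=[3,-,-]
Step 2: ref 2 -> FAULT, frames=[3,2,-]
Step 3: ref 3 -> HIT, frames=[3,2,-]
Step 4: ref 2 -> HIT, frames=[3,2,-]
Step 5: ref 3 -> HIT, frames=[3,2,-]
Step 6: ref 1 -> FAULT, frames=[3,2,1]
Step 7: ref 1 -> HIT, frames=[3,2,1]
Step 8: ref 1 -> HIT, frames=[3,2,1]
Step 9: ref 1 -> HIT, frames=[3,2,1]
Step 10: ref 1 -> HIT, frames=[3,2,1]
Step 11: ref 1 -> HIT, frames=[3,2,1]
Step 12: ref 4 -> FAULT, evict 2, frames=[3,4,1]
At step 12: evicted page 2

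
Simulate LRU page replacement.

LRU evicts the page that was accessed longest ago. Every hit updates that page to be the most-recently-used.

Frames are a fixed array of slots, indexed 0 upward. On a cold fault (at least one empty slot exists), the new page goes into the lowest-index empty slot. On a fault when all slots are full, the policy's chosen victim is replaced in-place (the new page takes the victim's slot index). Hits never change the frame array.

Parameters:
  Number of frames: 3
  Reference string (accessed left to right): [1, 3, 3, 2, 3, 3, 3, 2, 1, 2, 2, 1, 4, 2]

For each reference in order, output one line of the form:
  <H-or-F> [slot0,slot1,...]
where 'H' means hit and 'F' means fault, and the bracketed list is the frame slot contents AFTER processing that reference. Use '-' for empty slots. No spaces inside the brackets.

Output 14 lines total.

F [1,-,-]
F [1,3,-]
H [1,3,-]
F [1,3,2]
H [1,3,2]
H [1,3,2]
H [1,3,2]
H [1,3,2]
H [1,3,2]
H [1,3,2]
H [1,3,2]
H [1,3,2]
F [1,4,2]
H [1,4,2]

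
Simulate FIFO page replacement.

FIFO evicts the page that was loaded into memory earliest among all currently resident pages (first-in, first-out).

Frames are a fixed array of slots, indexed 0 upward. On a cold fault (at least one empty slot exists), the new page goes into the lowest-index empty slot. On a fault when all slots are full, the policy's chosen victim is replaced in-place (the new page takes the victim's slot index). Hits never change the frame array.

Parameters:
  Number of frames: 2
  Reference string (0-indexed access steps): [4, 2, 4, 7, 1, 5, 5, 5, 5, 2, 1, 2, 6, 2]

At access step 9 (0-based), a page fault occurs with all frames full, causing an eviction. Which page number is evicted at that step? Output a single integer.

Step 0: ref 4 -> FAULT, frames=[4,-]
Step 1: ref 2 -> FAULT, frames=[4,2]
Step 2: ref 4 -> HIT, frames=[4,2]
Step 3: ref 7 -> FAULT, evict 4, frames=[7,2]
Step 4: ref 1 -> FAULT, evict 2, frames=[7,1]
Step 5: ref 5 -> FAULT, evict 7, frames=[5,1]
Step 6: ref 5 -> HIT, frames=[5,1]
Step 7: ref 5 -> HIT, frames=[5,1]
Step 8: ref 5 -> HIT, frames=[5,1]
Step 9: ref 2 -> FAULT, evict 1, frames=[5,2]
At step 9: evicted page 1

Answer: 1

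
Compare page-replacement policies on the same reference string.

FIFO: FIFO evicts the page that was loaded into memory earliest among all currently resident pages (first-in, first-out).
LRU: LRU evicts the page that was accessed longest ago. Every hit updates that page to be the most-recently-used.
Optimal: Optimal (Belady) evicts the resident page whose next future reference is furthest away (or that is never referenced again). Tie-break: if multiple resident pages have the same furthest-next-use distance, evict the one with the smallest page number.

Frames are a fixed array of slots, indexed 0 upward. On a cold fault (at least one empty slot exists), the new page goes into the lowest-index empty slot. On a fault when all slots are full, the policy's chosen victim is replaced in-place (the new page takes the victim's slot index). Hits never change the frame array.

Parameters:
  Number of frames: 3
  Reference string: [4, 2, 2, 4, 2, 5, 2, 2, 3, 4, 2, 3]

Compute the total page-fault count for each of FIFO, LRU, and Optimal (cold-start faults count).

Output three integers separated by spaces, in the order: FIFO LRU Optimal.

Answer: 6 5 4

Derivation:
--- FIFO ---
  step 0: ref 4 -> FAULT, frames=[4,-,-] (faults so far: 1)
  step 1: ref 2 -> FAULT, frames=[4,2,-] (faults so far: 2)
  step 2: ref 2 -> HIT, frames=[4,2,-] (faults so far: 2)
  step 3: ref 4 -> HIT, frames=[4,2,-] (faults so far: 2)
  step 4: ref 2 -> HIT, frames=[4,2,-] (faults so far: 2)
  step 5: ref 5 -> FAULT, frames=[4,2,5] (faults so far: 3)
  step 6: ref 2 -> HIT, frames=[4,2,5] (faults so far: 3)
  step 7: ref 2 -> HIT, frames=[4,2,5] (faults so far: 3)
  step 8: ref 3 -> FAULT, evict 4, frames=[3,2,5] (faults so far: 4)
  step 9: ref 4 -> FAULT, evict 2, frames=[3,4,5] (faults so far: 5)
  step 10: ref 2 -> FAULT, evict 5, frames=[3,4,2] (faults so far: 6)
  step 11: ref 3 -> HIT, frames=[3,4,2] (faults so far: 6)
  FIFO total faults: 6
--- LRU ---
  step 0: ref 4 -> FAULT, frames=[4,-,-] (faults so far: 1)
  step 1: ref 2 -> FAULT, frames=[4,2,-] (faults so far: 2)
  step 2: ref 2 -> HIT, frames=[4,2,-] (faults so far: 2)
  step 3: ref 4 -> HIT, frames=[4,2,-] (faults so far: 2)
  step 4: ref 2 -> HIT, frames=[4,2,-] (faults so far: 2)
  step 5: ref 5 -> FAULT, frames=[4,2,5] (faults so far: 3)
  step 6: ref 2 -> HIT, frames=[4,2,5] (faults so far: 3)
  step 7: ref 2 -> HIT, frames=[4,2,5] (faults so far: 3)
  step 8: ref 3 -> FAULT, evict 4, frames=[3,2,5] (faults so far: 4)
  step 9: ref 4 -> FAULT, evict 5, frames=[3,2,4] (faults so far: 5)
  step 10: ref 2 -> HIT, frames=[3,2,4] (faults so far: 5)
  step 11: ref 3 -> HIT, frames=[3,2,4] (faults so far: 5)
  LRU total faults: 5
--- Optimal ---
  step 0: ref 4 -> FAULT, frames=[4,-,-] (faults so far: 1)
  step 1: ref 2 -> FAULT, frames=[4,2,-] (faults so far: 2)
  step 2: ref 2 -> HIT, frames=[4,2,-] (faults so far: 2)
  step 3: ref 4 -> HIT, frames=[4,2,-] (faults so far: 2)
  step 4: ref 2 -> HIT, frames=[4,2,-] (faults so far: 2)
  step 5: ref 5 -> FAULT, frames=[4,2,5] (faults so far: 3)
  step 6: ref 2 -> HIT, frames=[4,2,5] (faults so far: 3)
  step 7: ref 2 -> HIT, frames=[4,2,5] (faults so far: 3)
  step 8: ref 3 -> FAULT, evict 5, frames=[4,2,3] (faults so far: 4)
  step 9: ref 4 -> HIT, frames=[4,2,3] (faults so far: 4)
  step 10: ref 2 -> HIT, frames=[4,2,3] (faults so far: 4)
  step 11: ref 3 -> HIT, frames=[4,2,3] (faults so far: 4)
  Optimal total faults: 4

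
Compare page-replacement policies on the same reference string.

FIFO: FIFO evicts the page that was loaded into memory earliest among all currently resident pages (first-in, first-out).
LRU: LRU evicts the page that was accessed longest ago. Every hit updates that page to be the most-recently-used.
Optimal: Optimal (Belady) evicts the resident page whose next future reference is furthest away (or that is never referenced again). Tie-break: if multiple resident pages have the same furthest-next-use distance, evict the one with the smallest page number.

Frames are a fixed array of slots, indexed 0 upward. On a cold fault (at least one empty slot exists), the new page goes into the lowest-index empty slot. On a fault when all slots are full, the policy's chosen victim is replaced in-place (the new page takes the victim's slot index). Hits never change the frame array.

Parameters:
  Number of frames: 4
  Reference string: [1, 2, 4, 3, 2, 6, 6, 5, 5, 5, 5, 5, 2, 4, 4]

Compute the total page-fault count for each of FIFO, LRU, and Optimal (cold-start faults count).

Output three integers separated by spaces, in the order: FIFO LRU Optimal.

--- FIFO ---
  step 0: ref 1 -> FAULT, frames=[1,-,-,-] (faults so far: 1)
  step 1: ref 2 -> FAULT, frames=[1,2,-,-] (faults so far: 2)
  step 2: ref 4 -> FAULT, frames=[1,2,4,-] (faults so far: 3)
  step 3: ref 3 -> FAULT, frames=[1,2,4,3] (faults so far: 4)
  step 4: ref 2 -> HIT, frames=[1,2,4,3] (faults so far: 4)
  step 5: ref 6 -> FAULT, evict 1, frames=[6,2,4,3] (faults so far: 5)
  step 6: ref 6 -> HIT, frames=[6,2,4,3] (faults so far: 5)
  step 7: ref 5 -> FAULT, evict 2, frames=[6,5,4,3] (faults so far: 6)
  step 8: ref 5 -> HIT, frames=[6,5,4,3] (faults so far: 6)
  step 9: ref 5 -> HIT, frames=[6,5,4,3] (faults so far: 6)
  step 10: ref 5 -> HIT, frames=[6,5,4,3] (faults so far: 6)
  step 11: ref 5 -> HIT, frames=[6,5,4,3] (faults so far: 6)
  step 12: ref 2 -> FAULT, evict 4, frames=[6,5,2,3] (faults so far: 7)
  step 13: ref 4 -> FAULT, evict 3, frames=[6,5,2,4] (faults so far: 8)
  step 14: ref 4 -> HIT, frames=[6,5,2,4] (faults so far: 8)
  FIFO total faults: 8
--- LRU ---
  step 0: ref 1 -> FAULT, frames=[1,-,-,-] (faults so far: 1)
  step 1: ref 2 -> FAULT, frames=[1,2,-,-] (faults so far: 2)
  step 2: ref 4 -> FAULT, frames=[1,2,4,-] (faults so far: 3)
  step 3: ref 3 -> FAULT, frames=[1,2,4,3] (faults so far: 4)
  step 4: ref 2 -> HIT, frames=[1,2,4,3] (faults so far: 4)
  step 5: ref 6 -> FAULT, evict 1, frames=[6,2,4,3] (faults so far: 5)
  step 6: ref 6 -> HIT, frames=[6,2,4,3] (faults so far: 5)
  step 7: ref 5 -> FAULT, evict 4, frames=[6,2,5,3] (faults so far: 6)
  step 8: ref 5 -> HIT, frames=[6,2,5,3] (faults so far: 6)
  step 9: ref 5 -> HIT, frames=[6,2,5,3] (faults so far: 6)
  step 10: ref 5 -> HIT, frames=[6,2,5,3] (faults so far: 6)
  step 11: ref 5 -> HIT, frames=[6,2,5,3] (faults so far: 6)
  step 12: ref 2 -> HIT, frames=[6,2,5,3] (faults so far: 6)
  step 13: ref 4 -> FAULT, evict 3, frames=[6,2,5,4] (faults so far: 7)
  step 14: ref 4 -> HIT, frames=[6,2,5,4] (faults so far: 7)
  LRU total faults: 7
--- Optimal ---
  step 0: ref 1 -> FAULT, frames=[1,-,-,-] (faults so far: 1)
  step 1: ref 2 -> FAULT, frames=[1,2,-,-] (faults so far: 2)
  step 2: ref 4 -> FAULT, frames=[1,2,4,-] (faults so far: 3)
  step 3: ref 3 -> FAULT, frames=[1,2,4,3] (faults so far: 4)
  step 4: ref 2 -> HIT, frames=[1,2,4,3] (faults so far: 4)
  step 5: ref 6 -> FAULT, evict 1, frames=[6,2,4,3] (faults so far: 5)
  step 6: ref 6 -> HIT, frames=[6,2,4,3] (faults so far: 5)
  step 7: ref 5 -> FAULT, evict 3, frames=[6,2,4,5] (faults so far: 6)
  step 8: ref 5 -> HIT, frames=[6,2,4,5] (faults so far: 6)
  step 9: ref 5 -> HIT, frames=[6,2,4,5] (faults so far: 6)
  step 10: ref 5 -> HIT, frames=[6,2,4,5] (faults so far: 6)
  step 11: ref 5 -> HIT, frames=[6,2,4,5] (faults so far: 6)
  step 12: ref 2 -> HIT, frames=[6,2,4,5] (faults so far: 6)
  step 13: ref 4 -> HIT, frames=[6,2,4,5] (faults so far: 6)
  step 14: ref 4 -> HIT, frames=[6,2,4,5] (faults so far: 6)
  Optimal total faults: 6

Answer: 8 7 6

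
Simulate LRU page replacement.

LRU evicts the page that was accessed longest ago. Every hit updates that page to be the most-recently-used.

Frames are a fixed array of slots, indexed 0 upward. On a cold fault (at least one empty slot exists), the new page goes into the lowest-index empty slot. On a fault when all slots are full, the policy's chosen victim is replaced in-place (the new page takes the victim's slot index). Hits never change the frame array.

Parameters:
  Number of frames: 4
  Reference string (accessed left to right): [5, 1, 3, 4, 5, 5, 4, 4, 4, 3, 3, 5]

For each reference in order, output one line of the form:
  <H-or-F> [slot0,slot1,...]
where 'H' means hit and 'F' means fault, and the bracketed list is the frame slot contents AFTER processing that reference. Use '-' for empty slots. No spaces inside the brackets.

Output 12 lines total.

F [5,-,-,-]
F [5,1,-,-]
F [5,1,3,-]
F [5,1,3,4]
H [5,1,3,4]
H [5,1,3,4]
H [5,1,3,4]
H [5,1,3,4]
H [5,1,3,4]
H [5,1,3,4]
H [5,1,3,4]
H [5,1,3,4]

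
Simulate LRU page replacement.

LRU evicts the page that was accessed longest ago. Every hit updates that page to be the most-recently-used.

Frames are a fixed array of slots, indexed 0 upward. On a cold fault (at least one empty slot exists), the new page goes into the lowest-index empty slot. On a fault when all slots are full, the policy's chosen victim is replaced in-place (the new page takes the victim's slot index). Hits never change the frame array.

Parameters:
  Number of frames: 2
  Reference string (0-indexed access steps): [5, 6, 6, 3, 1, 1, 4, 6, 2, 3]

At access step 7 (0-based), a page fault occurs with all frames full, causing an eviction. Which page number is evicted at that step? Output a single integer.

Answer: 1

Derivation:
Step 0: ref 5 -> FAULT, frames=[5,-]
Step 1: ref 6 -> FAULT, frames=[5,6]
Step 2: ref 6 -> HIT, frames=[5,6]
Step 3: ref 3 -> FAULT, evict 5, frames=[3,6]
Step 4: ref 1 -> FAULT, evict 6, frames=[3,1]
Step 5: ref 1 -> HIT, frames=[3,1]
Step 6: ref 4 -> FAULT, evict 3, frames=[4,1]
Step 7: ref 6 -> FAULT, evict 1, frames=[4,6]
At step 7: evicted page 1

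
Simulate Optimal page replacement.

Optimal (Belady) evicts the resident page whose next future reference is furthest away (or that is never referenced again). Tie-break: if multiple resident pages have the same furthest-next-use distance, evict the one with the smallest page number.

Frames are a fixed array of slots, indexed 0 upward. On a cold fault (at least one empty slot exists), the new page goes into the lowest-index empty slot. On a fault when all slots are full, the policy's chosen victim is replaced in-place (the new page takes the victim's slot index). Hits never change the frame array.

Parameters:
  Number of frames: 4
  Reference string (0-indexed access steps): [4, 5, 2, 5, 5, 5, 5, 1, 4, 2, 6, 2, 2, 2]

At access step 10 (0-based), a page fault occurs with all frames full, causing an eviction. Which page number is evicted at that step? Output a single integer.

Step 0: ref 4 -> FAULT, frames=[4,-,-,-]
Step 1: ref 5 -> FAULT, frames=[4,5,-,-]
Step 2: ref 2 -> FAULT, frames=[4,5,2,-]
Step 3: ref 5 -> HIT, frames=[4,5,2,-]
Step 4: ref 5 -> HIT, frames=[4,5,2,-]
Step 5: ref 5 -> HIT, frames=[4,5,2,-]
Step 6: ref 5 -> HIT, frames=[4,5,2,-]
Step 7: ref 1 -> FAULT, frames=[4,5,2,1]
Step 8: ref 4 -> HIT, frames=[4,5,2,1]
Step 9: ref 2 -> HIT, frames=[4,5,2,1]
Step 10: ref 6 -> FAULT, evict 1, frames=[4,5,2,6]
At step 10: evicted page 1

Answer: 1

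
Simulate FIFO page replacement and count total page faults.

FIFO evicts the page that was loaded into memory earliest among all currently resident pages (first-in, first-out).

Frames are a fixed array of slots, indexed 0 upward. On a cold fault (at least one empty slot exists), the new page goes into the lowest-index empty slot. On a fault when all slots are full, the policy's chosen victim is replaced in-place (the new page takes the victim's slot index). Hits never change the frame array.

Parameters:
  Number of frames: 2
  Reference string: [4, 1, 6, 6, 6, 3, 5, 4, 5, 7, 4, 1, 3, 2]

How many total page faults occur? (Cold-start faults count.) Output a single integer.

Answer: 10

Derivation:
Step 0: ref 4 → FAULT, frames=[4,-]
Step 1: ref 1 → FAULT, frames=[4,1]
Step 2: ref 6 → FAULT (evict 4), frames=[6,1]
Step 3: ref 6 → HIT, frames=[6,1]
Step 4: ref 6 → HIT, frames=[6,1]
Step 5: ref 3 → FAULT (evict 1), frames=[6,3]
Step 6: ref 5 → FAULT (evict 6), frames=[5,3]
Step 7: ref 4 → FAULT (evict 3), frames=[5,4]
Step 8: ref 5 → HIT, frames=[5,4]
Step 9: ref 7 → FAULT (evict 5), frames=[7,4]
Step 10: ref 4 → HIT, frames=[7,4]
Step 11: ref 1 → FAULT (evict 4), frames=[7,1]
Step 12: ref 3 → FAULT (evict 7), frames=[3,1]
Step 13: ref 2 → FAULT (evict 1), frames=[3,2]
Total faults: 10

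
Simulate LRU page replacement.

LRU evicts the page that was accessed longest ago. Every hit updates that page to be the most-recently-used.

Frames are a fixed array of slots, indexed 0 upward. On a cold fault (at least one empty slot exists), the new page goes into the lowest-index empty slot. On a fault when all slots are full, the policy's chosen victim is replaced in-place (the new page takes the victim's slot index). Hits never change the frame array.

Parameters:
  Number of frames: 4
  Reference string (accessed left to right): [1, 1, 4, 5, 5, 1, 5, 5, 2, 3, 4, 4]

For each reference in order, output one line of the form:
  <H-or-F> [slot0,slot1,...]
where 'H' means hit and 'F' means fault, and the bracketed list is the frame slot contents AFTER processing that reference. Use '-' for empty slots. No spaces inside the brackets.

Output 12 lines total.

F [1,-,-,-]
H [1,-,-,-]
F [1,4,-,-]
F [1,4,5,-]
H [1,4,5,-]
H [1,4,5,-]
H [1,4,5,-]
H [1,4,5,-]
F [1,4,5,2]
F [1,3,5,2]
F [4,3,5,2]
H [4,3,5,2]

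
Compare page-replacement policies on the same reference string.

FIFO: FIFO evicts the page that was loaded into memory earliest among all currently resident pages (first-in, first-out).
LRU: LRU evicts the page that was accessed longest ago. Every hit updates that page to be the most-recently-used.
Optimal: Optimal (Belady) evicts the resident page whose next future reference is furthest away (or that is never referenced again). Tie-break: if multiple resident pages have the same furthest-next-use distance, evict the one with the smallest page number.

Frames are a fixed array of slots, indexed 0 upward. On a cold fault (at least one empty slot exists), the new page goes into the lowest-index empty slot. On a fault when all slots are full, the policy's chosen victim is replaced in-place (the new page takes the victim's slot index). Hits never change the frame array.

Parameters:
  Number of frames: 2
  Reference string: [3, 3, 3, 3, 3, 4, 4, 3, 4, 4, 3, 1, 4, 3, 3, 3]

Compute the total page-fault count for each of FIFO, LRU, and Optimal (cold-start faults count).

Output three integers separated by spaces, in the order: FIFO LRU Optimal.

--- FIFO ---
  step 0: ref 3 -> FAULT, frames=[3,-] (faults so far: 1)
  step 1: ref 3 -> HIT, frames=[3,-] (faults so far: 1)
  step 2: ref 3 -> HIT, frames=[3,-] (faults so far: 1)
  step 3: ref 3 -> HIT, frames=[3,-] (faults so far: 1)
  step 4: ref 3 -> HIT, frames=[3,-] (faults so far: 1)
  step 5: ref 4 -> FAULT, frames=[3,4] (faults so far: 2)
  step 6: ref 4 -> HIT, frames=[3,4] (faults so far: 2)
  step 7: ref 3 -> HIT, frames=[3,4] (faults so far: 2)
  step 8: ref 4 -> HIT, frames=[3,4] (faults so far: 2)
  step 9: ref 4 -> HIT, frames=[3,4] (faults so far: 2)
  step 10: ref 3 -> HIT, frames=[3,4] (faults so far: 2)
  step 11: ref 1 -> FAULT, evict 3, frames=[1,4] (faults so far: 3)
  step 12: ref 4 -> HIT, frames=[1,4] (faults so far: 3)
  step 13: ref 3 -> FAULT, evict 4, frames=[1,3] (faults so far: 4)
  step 14: ref 3 -> HIT, frames=[1,3] (faults so far: 4)
  step 15: ref 3 -> HIT, frames=[1,3] (faults so far: 4)
  FIFO total faults: 4
--- LRU ---
  step 0: ref 3 -> FAULT, frames=[3,-] (faults so far: 1)
  step 1: ref 3 -> HIT, frames=[3,-] (faults so far: 1)
  step 2: ref 3 -> HIT, frames=[3,-] (faults so far: 1)
  step 3: ref 3 -> HIT, frames=[3,-] (faults so far: 1)
  step 4: ref 3 -> HIT, frames=[3,-] (faults so far: 1)
  step 5: ref 4 -> FAULT, frames=[3,4] (faults so far: 2)
  step 6: ref 4 -> HIT, frames=[3,4] (faults so far: 2)
  step 7: ref 3 -> HIT, frames=[3,4] (faults so far: 2)
  step 8: ref 4 -> HIT, frames=[3,4] (faults so far: 2)
  step 9: ref 4 -> HIT, frames=[3,4] (faults so far: 2)
  step 10: ref 3 -> HIT, frames=[3,4] (faults so far: 2)
  step 11: ref 1 -> FAULT, evict 4, frames=[3,1] (faults so far: 3)
  step 12: ref 4 -> FAULT, evict 3, frames=[4,1] (faults so far: 4)
  step 13: ref 3 -> FAULT, evict 1, frames=[4,3] (faults so far: 5)
  step 14: ref 3 -> HIT, frames=[4,3] (faults so far: 5)
  step 15: ref 3 -> HIT, frames=[4,3] (faults so far: 5)
  LRU total faults: 5
--- Optimal ---
  step 0: ref 3 -> FAULT, frames=[3,-] (faults so far: 1)
  step 1: ref 3 -> HIT, frames=[3,-] (faults so far: 1)
  step 2: ref 3 -> HIT, frames=[3,-] (faults so far: 1)
  step 3: ref 3 -> HIT, frames=[3,-] (faults so far: 1)
  step 4: ref 3 -> HIT, frames=[3,-] (faults so far: 1)
  step 5: ref 4 -> FAULT, frames=[3,4] (faults so far: 2)
  step 6: ref 4 -> HIT, frames=[3,4] (faults so far: 2)
  step 7: ref 3 -> HIT, frames=[3,4] (faults so far: 2)
  step 8: ref 4 -> HIT, frames=[3,4] (faults so far: 2)
  step 9: ref 4 -> HIT, frames=[3,4] (faults so far: 2)
  step 10: ref 3 -> HIT, frames=[3,4] (faults so far: 2)
  step 11: ref 1 -> FAULT, evict 3, frames=[1,4] (faults so far: 3)
  step 12: ref 4 -> HIT, frames=[1,4] (faults so far: 3)
  step 13: ref 3 -> FAULT, evict 1, frames=[3,4] (faults so far: 4)
  step 14: ref 3 -> HIT, frames=[3,4] (faults so far: 4)
  step 15: ref 3 -> HIT, frames=[3,4] (faults so far: 4)
  Optimal total faults: 4

Answer: 4 5 4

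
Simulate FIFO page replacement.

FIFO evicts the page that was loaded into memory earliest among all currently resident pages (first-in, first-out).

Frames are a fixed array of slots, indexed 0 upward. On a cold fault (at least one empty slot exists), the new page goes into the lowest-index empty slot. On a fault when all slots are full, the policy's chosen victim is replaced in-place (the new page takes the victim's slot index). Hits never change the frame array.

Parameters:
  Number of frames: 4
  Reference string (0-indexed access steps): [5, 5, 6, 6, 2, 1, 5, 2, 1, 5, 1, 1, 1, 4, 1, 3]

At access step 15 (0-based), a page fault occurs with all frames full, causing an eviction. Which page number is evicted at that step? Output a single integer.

Step 0: ref 5 -> FAULT, frames=[5,-,-,-]
Step 1: ref 5 -> HIT, frames=[5,-,-,-]
Step 2: ref 6 -> FAULT, frames=[5,6,-,-]
Step 3: ref 6 -> HIT, frames=[5,6,-,-]
Step 4: ref 2 -> FAULT, frames=[5,6,2,-]
Step 5: ref 1 -> FAULT, frames=[5,6,2,1]
Step 6: ref 5 -> HIT, frames=[5,6,2,1]
Step 7: ref 2 -> HIT, frames=[5,6,2,1]
Step 8: ref 1 -> HIT, frames=[5,6,2,1]
Step 9: ref 5 -> HIT, frames=[5,6,2,1]
Step 10: ref 1 -> HIT, frames=[5,6,2,1]
Step 11: ref 1 -> HIT, frames=[5,6,2,1]
Step 12: ref 1 -> HIT, frames=[5,6,2,1]
Step 13: ref 4 -> FAULT, evict 5, frames=[4,6,2,1]
Step 14: ref 1 -> HIT, frames=[4,6,2,1]
Step 15: ref 3 -> FAULT, evict 6, frames=[4,3,2,1]
At step 15: evicted page 6

Answer: 6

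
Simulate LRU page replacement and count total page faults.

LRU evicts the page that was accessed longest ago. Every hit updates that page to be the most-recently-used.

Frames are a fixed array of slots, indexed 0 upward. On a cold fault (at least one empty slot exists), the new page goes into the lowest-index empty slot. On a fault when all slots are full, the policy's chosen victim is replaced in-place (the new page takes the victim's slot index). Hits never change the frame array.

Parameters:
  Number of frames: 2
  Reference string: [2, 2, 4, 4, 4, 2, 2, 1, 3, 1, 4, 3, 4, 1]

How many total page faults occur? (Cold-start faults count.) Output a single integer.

Step 0: ref 2 → FAULT, frames=[2,-]
Step 1: ref 2 → HIT, frames=[2,-]
Step 2: ref 4 → FAULT, frames=[2,4]
Step 3: ref 4 → HIT, frames=[2,4]
Step 4: ref 4 → HIT, frames=[2,4]
Step 5: ref 2 → HIT, frames=[2,4]
Step 6: ref 2 → HIT, frames=[2,4]
Step 7: ref 1 → FAULT (evict 4), frames=[2,1]
Step 8: ref 3 → FAULT (evict 2), frames=[3,1]
Step 9: ref 1 → HIT, frames=[3,1]
Step 10: ref 4 → FAULT (evict 3), frames=[4,1]
Step 11: ref 3 → FAULT (evict 1), frames=[4,3]
Step 12: ref 4 → HIT, frames=[4,3]
Step 13: ref 1 → FAULT (evict 3), frames=[4,1]
Total faults: 7

Answer: 7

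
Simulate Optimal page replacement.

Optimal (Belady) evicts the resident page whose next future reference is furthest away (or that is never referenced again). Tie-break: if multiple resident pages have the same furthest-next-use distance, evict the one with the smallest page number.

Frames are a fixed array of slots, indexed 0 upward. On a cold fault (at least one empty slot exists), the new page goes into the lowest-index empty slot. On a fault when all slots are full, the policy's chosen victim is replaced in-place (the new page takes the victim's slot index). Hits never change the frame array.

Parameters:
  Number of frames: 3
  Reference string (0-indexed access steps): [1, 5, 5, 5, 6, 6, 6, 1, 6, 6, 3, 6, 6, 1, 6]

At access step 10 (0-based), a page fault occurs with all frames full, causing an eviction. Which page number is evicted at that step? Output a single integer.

Answer: 5

Derivation:
Step 0: ref 1 -> FAULT, frames=[1,-,-]
Step 1: ref 5 -> FAULT, frames=[1,5,-]
Step 2: ref 5 -> HIT, frames=[1,5,-]
Step 3: ref 5 -> HIT, frames=[1,5,-]
Step 4: ref 6 -> FAULT, frames=[1,5,6]
Step 5: ref 6 -> HIT, frames=[1,5,6]
Step 6: ref 6 -> HIT, frames=[1,5,6]
Step 7: ref 1 -> HIT, frames=[1,5,6]
Step 8: ref 6 -> HIT, frames=[1,5,6]
Step 9: ref 6 -> HIT, frames=[1,5,6]
Step 10: ref 3 -> FAULT, evict 5, frames=[1,3,6]
At step 10: evicted page 5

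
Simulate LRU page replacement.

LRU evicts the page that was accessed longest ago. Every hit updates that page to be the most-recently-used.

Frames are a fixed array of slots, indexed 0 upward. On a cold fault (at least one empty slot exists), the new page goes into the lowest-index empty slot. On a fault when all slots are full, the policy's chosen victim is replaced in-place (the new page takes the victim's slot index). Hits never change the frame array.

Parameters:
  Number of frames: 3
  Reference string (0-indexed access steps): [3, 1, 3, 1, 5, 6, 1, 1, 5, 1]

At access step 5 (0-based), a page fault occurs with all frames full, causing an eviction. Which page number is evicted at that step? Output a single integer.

Step 0: ref 3 -> FAULT, frames=[3,-,-]
Step 1: ref 1 -> FAULT, frames=[3,1,-]
Step 2: ref 3 -> HIT, frames=[3,1,-]
Step 3: ref 1 -> HIT, frames=[3,1,-]
Step 4: ref 5 -> FAULT, frames=[3,1,5]
Step 5: ref 6 -> FAULT, evict 3, frames=[6,1,5]
At step 5: evicted page 3

Answer: 3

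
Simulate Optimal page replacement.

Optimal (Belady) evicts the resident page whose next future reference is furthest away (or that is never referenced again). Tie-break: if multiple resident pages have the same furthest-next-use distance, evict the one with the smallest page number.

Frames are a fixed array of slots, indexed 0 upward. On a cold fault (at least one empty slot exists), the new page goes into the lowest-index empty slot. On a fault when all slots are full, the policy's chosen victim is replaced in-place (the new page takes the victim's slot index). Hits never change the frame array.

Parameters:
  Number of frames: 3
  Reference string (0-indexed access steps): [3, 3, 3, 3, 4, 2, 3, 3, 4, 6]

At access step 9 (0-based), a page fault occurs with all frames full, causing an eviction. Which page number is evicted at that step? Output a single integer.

Answer: 2

Derivation:
Step 0: ref 3 -> FAULT, frames=[3,-,-]
Step 1: ref 3 -> HIT, frames=[3,-,-]
Step 2: ref 3 -> HIT, frames=[3,-,-]
Step 3: ref 3 -> HIT, frames=[3,-,-]
Step 4: ref 4 -> FAULT, frames=[3,4,-]
Step 5: ref 2 -> FAULT, frames=[3,4,2]
Step 6: ref 3 -> HIT, frames=[3,4,2]
Step 7: ref 3 -> HIT, frames=[3,4,2]
Step 8: ref 4 -> HIT, frames=[3,4,2]
Step 9: ref 6 -> FAULT, evict 2, frames=[3,4,6]
At step 9: evicted page 2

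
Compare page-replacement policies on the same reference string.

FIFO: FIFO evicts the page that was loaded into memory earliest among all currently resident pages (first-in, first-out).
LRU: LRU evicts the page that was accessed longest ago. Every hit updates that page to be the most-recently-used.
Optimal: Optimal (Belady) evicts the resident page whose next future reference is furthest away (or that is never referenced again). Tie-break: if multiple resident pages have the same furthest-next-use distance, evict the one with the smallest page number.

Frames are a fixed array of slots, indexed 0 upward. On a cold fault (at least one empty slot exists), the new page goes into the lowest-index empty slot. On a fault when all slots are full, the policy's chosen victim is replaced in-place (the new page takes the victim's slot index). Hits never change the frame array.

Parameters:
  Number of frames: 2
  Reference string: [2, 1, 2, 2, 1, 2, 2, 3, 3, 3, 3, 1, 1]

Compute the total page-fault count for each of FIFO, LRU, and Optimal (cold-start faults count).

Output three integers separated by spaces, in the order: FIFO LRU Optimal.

--- FIFO ---
  step 0: ref 2 -> FAULT, frames=[2,-] (faults so far: 1)
  step 1: ref 1 -> FAULT, frames=[2,1] (faults so far: 2)
  step 2: ref 2 -> HIT, frames=[2,1] (faults so far: 2)
  step 3: ref 2 -> HIT, frames=[2,1] (faults so far: 2)
  step 4: ref 1 -> HIT, frames=[2,1] (faults so far: 2)
  step 5: ref 2 -> HIT, frames=[2,1] (faults so far: 2)
  step 6: ref 2 -> HIT, frames=[2,1] (faults so far: 2)
  step 7: ref 3 -> FAULT, evict 2, frames=[3,1] (faults so far: 3)
  step 8: ref 3 -> HIT, frames=[3,1] (faults so far: 3)
  step 9: ref 3 -> HIT, frames=[3,1] (faults so far: 3)
  step 10: ref 3 -> HIT, frames=[3,1] (faults so far: 3)
  step 11: ref 1 -> HIT, frames=[3,1] (faults so far: 3)
  step 12: ref 1 -> HIT, frames=[3,1] (faults so far: 3)
  FIFO total faults: 3
--- LRU ---
  step 0: ref 2 -> FAULT, frames=[2,-] (faults so far: 1)
  step 1: ref 1 -> FAULT, frames=[2,1] (faults so far: 2)
  step 2: ref 2 -> HIT, frames=[2,1] (faults so far: 2)
  step 3: ref 2 -> HIT, frames=[2,1] (faults so far: 2)
  step 4: ref 1 -> HIT, frames=[2,1] (faults so far: 2)
  step 5: ref 2 -> HIT, frames=[2,1] (faults so far: 2)
  step 6: ref 2 -> HIT, frames=[2,1] (faults so far: 2)
  step 7: ref 3 -> FAULT, evict 1, frames=[2,3] (faults so far: 3)
  step 8: ref 3 -> HIT, frames=[2,3] (faults so far: 3)
  step 9: ref 3 -> HIT, frames=[2,3] (faults so far: 3)
  step 10: ref 3 -> HIT, frames=[2,3] (faults so far: 3)
  step 11: ref 1 -> FAULT, evict 2, frames=[1,3] (faults so far: 4)
  step 12: ref 1 -> HIT, frames=[1,3] (faults so far: 4)
  LRU total faults: 4
--- Optimal ---
  step 0: ref 2 -> FAULT, frames=[2,-] (faults so far: 1)
  step 1: ref 1 -> FAULT, frames=[2,1] (faults so far: 2)
  step 2: ref 2 -> HIT, frames=[2,1] (faults so far: 2)
  step 3: ref 2 -> HIT, frames=[2,1] (faults so far: 2)
  step 4: ref 1 -> HIT, frames=[2,1] (faults so far: 2)
  step 5: ref 2 -> HIT, frames=[2,1] (faults so far: 2)
  step 6: ref 2 -> HIT, frames=[2,1] (faults so far: 2)
  step 7: ref 3 -> FAULT, evict 2, frames=[3,1] (faults so far: 3)
  step 8: ref 3 -> HIT, frames=[3,1] (faults so far: 3)
  step 9: ref 3 -> HIT, frames=[3,1] (faults so far: 3)
  step 10: ref 3 -> HIT, frames=[3,1] (faults so far: 3)
  step 11: ref 1 -> HIT, frames=[3,1] (faults so far: 3)
  step 12: ref 1 -> HIT, frames=[3,1] (faults so far: 3)
  Optimal total faults: 3

Answer: 3 4 3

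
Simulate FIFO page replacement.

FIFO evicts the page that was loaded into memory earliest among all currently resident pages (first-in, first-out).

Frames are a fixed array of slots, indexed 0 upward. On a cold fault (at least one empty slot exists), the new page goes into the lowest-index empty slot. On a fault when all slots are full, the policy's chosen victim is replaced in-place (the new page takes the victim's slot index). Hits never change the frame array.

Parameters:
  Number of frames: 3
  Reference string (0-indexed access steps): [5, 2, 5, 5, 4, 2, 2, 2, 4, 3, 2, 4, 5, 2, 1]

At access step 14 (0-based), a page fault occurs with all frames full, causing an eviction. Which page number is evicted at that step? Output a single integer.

Step 0: ref 5 -> FAULT, frames=[5,-,-]
Step 1: ref 2 -> FAULT, frames=[5,2,-]
Step 2: ref 5 -> HIT, frames=[5,2,-]
Step 3: ref 5 -> HIT, frames=[5,2,-]
Step 4: ref 4 -> FAULT, frames=[5,2,4]
Step 5: ref 2 -> HIT, frames=[5,2,4]
Step 6: ref 2 -> HIT, frames=[5,2,4]
Step 7: ref 2 -> HIT, frames=[5,2,4]
Step 8: ref 4 -> HIT, frames=[5,2,4]
Step 9: ref 3 -> FAULT, evict 5, frames=[3,2,4]
Step 10: ref 2 -> HIT, frames=[3,2,4]
Step 11: ref 4 -> HIT, frames=[3,2,4]
Step 12: ref 5 -> FAULT, evict 2, frames=[3,5,4]
Step 13: ref 2 -> FAULT, evict 4, frames=[3,5,2]
Step 14: ref 1 -> FAULT, evict 3, frames=[1,5,2]
At step 14: evicted page 3

Answer: 3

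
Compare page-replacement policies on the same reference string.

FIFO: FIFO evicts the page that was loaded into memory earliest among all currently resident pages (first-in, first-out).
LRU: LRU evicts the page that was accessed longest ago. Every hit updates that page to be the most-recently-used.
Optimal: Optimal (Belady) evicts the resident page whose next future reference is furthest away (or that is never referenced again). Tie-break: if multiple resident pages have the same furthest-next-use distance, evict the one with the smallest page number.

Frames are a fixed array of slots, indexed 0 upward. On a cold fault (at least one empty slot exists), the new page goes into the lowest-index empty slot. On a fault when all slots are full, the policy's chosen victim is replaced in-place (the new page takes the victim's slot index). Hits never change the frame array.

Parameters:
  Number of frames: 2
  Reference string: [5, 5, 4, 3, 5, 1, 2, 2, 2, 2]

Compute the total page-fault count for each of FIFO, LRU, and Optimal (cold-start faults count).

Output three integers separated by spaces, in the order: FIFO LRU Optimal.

--- FIFO ---
  step 0: ref 5 -> FAULT, frames=[5,-] (faults so far: 1)
  step 1: ref 5 -> HIT, frames=[5,-] (faults so far: 1)
  step 2: ref 4 -> FAULT, frames=[5,4] (faults so far: 2)
  step 3: ref 3 -> FAULT, evict 5, frames=[3,4] (faults so far: 3)
  step 4: ref 5 -> FAULT, evict 4, frames=[3,5] (faults so far: 4)
  step 5: ref 1 -> FAULT, evict 3, frames=[1,5] (faults so far: 5)
  step 6: ref 2 -> FAULT, evict 5, frames=[1,2] (faults so far: 6)
  step 7: ref 2 -> HIT, frames=[1,2] (faults so far: 6)
  step 8: ref 2 -> HIT, frames=[1,2] (faults so far: 6)
  step 9: ref 2 -> HIT, frames=[1,2] (faults so far: 6)
  FIFO total faults: 6
--- LRU ---
  step 0: ref 5 -> FAULT, frames=[5,-] (faults so far: 1)
  step 1: ref 5 -> HIT, frames=[5,-] (faults so far: 1)
  step 2: ref 4 -> FAULT, frames=[5,4] (faults so far: 2)
  step 3: ref 3 -> FAULT, evict 5, frames=[3,4] (faults so far: 3)
  step 4: ref 5 -> FAULT, evict 4, frames=[3,5] (faults so far: 4)
  step 5: ref 1 -> FAULT, evict 3, frames=[1,5] (faults so far: 5)
  step 6: ref 2 -> FAULT, evict 5, frames=[1,2] (faults so far: 6)
  step 7: ref 2 -> HIT, frames=[1,2] (faults so far: 6)
  step 8: ref 2 -> HIT, frames=[1,2] (faults so far: 6)
  step 9: ref 2 -> HIT, frames=[1,2] (faults so far: 6)
  LRU total faults: 6
--- Optimal ---
  step 0: ref 5 -> FAULT, frames=[5,-] (faults so far: 1)
  step 1: ref 5 -> HIT, frames=[5,-] (faults so far: 1)
  step 2: ref 4 -> FAULT, frames=[5,4] (faults so far: 2)
  step 3: ref 3 -> FAULT, evict 4, frames=[5,3] (faults so far: 3)
  step 4: ref 5 -> HIT, frames=[5,3] (faults so far: 3)
  step 5: ref 1 -> FAULT, evict 3, frames=[5,1] (faults so far: 4)
  step 6: ref 2 -> FAULT, evict 1, frames=[5,2] (faults so far: 5)
  step 7: ref 2 -> HIT, frames=[5,2] (faults so far: 5)
  step 8: ref 2 -> HIT, frames=[5,2] (faults so far: 5)
  step 9: ref 2 -> HIT, frames=[5,2] (faults so far: 5)
  Optimal total faults: 5

Answer: 6 6 5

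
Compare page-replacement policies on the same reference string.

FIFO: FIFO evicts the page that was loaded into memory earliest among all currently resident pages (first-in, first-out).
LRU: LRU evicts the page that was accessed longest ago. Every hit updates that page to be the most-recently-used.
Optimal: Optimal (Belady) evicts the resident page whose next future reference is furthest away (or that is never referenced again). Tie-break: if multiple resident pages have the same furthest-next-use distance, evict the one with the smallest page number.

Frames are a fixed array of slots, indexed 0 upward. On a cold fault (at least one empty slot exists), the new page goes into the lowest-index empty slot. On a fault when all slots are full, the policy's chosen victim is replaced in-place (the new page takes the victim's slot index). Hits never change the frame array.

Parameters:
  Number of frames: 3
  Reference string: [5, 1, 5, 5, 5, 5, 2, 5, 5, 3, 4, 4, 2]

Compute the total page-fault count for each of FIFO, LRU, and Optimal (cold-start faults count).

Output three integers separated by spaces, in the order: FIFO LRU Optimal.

Answer: 5 6 5

Derivation:
--- FIFO ---
  step 0: ref 5 -> FAULT, frames=[5,-,-] (faults so far: 1)
  step 1: ref 1 -> FAULT, frames=[5,1,-] (faults so far: 2)
  step 2: ref 5 -> HIT, frames=[5,1,-] (faults so far: 2)
  step 3: ref 5 -> HIT, frames=[5,1,-] (faults so far: 2)
  step 4: ref 5 -> HIT, frames=[5,1,-] (faults so far: 2)
  step 5: ref 5 -> HIT, frames=[5,1,-] (faults so far: 2)
  step 6: ref 2 -> FAULT, frames=[5,1,2] (faults so far: 3)
  step 7: ref 5 -> HIT, frames=[5,1,2] (faults so far: 3)
  step 8: ref 5 -> HIT, frames=[5,1,2] (faults so far: 3)
  step 9: ref 3 -> FAULT, evict 5, frames=[3,1,2] (faults so far: 4)
  step 10: ref 4 -> FAULT, evict 1, frames=[3,4,2] (faults so far: 5)
  step 11: ref 4 -> HIT, frames=[3,4,2] (faults so far: 5)
  step 12: ref 2 -> HIT, frames=[3,4,2] (faults so far: 5)
  FIFO total faults: 5
--- LRU ---
  step 0: ref 5 -> FAULT, frames=[5,-,-] (faults so far: 1)
  step 1: ref 1 -> FAULT, frames=[5,1,-] (faults so far: 2)
  step 2: ref 5 -> HIT, frames=[5,1,-] (faults so far: 2)
  step 3: ref 5 -> HIT, frames=[5,1,-] (faults so far: 2)
  step 4: ref 5 -> HIT, frames=[5,1,-] (faults so far: 2)
  step 5: ref 5 -> HIT, frames=[5,1,-] (faults so far: 2)
  step 6: ref 2 -> FAULT, frames=[5,1,2] (faults so far: 3)
  step 7: ref 5 -> HIT, frames=[5,1,2] (faults so far: 3)
  step 8: ref 5 -> HIT, frames=[5,1,2] (faults so far: 3)
  step 9: ref 3 -> FAULT, evict 1, frames=[5,3,2] (faults so far: 4)
  step 10: ref 4 -> FAULT, evict 2, frames=[5,3,4] (faults so far: 5)
  step 11: ref 4 -> HIT, frames=[5,3,4] (faults so far: 5)
  step 12: ref 2 -> FAULT, evict 5, frames=[2,3,4] (faults so far: 6)
  LRU total faults: 6
--- Optimal ---
  step 0: ref 5 -> FAULT, frames=[5,-,-] (faults so far: 1)
  step 1: ref 1 -> FAULT, frames=[5,1,-] (faults so far: 2)
  step 2: ref 5 -> HIT, frames=[5,1,-] (faults so far: 2)
  step 3: ref 5 -> HIT, frames=[5,1,-] (faults so far: 2)
  step 4: ref 5 -> HIT, frames=[5,1,-] (faults so far: 2)
  step 5: ref 5 -> HIT, frames=[5,1,-] (faults so far: 2)
  step 6: ref 2 -> FAULT, frames=[5,1,2] (faults so far: 3)
  step 7: ref 5 -> HIT, frames=[5,1,2] (faults so far: 3)
  step 8: ref 5 -> HIT, frames=[5,1,2] (faults so far: 3)
  step 9: ref 3 -> FAULT, evict 1, frames=[5,3,2] (faults so far: 4)
  step 10: ref 4 -> FAULT, evict 3, frames=[5,4,2] (faults so far: 5)
  step 11: ref 4 -> HIT, frames=[5,4,2] (faults so far: 5)
  step 12: ref 2 -> HIT, frames=[5,4,2] (faults so far: 5)
  Optimal total faults: 5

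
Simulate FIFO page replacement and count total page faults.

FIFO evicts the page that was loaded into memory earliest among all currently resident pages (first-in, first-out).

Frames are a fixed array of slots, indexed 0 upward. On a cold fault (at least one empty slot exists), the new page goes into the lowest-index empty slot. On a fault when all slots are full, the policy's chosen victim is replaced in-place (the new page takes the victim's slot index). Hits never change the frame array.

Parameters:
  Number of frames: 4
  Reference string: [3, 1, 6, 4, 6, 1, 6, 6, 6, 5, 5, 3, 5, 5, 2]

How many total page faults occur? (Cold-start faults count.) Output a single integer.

Answer: 7

Derivation:
Step 0: ref 3 → FAULT, frames=[3,-,-,-]
Step 1: ref 1 → FAULT, frames=[3,1,-,-]
Step 2: ref 6 → FAULT, frames=[3,1,6,-]
Step 3: ref 4 → FAULT, frames=[3,1,6,4]
Step 4: ref 6 → HIT, frames=[3,1,6,4]
Step 5: ref 1 → HIT, frames=[3,1,6,4]
Step 6: ref 6 → HIT, frames=[3,1,6,4]
Step 7: ref 6 → HIT, frames=[3,1,6,4]
Step 8: ref 6 → HIT, frames=[3,1,6,4]
Step 9: ref 5 → FAULT (evict 3), frames=[5,1,6,4]
Step 10: ref 5 → HIT, frames=[5,1,6,4]
Step 11: ref 3 → FAULT (evict 1), frames=[5,3,6,4]
Step 12: ref 5 → HIT, frames=[5,3,6,4]
Step 13: ref 5 → HIT, frames=[5,3,6,4]
Step 14: ref 2 → FAULT (evict 6), frames=[5,3,2,4]
Total faults: 7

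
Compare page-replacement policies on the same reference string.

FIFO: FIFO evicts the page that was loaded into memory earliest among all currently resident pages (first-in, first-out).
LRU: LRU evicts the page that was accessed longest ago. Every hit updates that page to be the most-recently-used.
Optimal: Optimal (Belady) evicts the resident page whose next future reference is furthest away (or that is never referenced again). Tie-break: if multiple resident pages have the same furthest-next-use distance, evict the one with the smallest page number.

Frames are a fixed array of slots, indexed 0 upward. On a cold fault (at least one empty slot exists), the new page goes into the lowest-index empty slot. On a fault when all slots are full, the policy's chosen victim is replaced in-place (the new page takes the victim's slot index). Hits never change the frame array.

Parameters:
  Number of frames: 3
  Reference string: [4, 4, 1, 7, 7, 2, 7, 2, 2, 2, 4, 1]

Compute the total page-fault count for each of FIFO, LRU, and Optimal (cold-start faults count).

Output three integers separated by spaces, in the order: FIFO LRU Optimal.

--- FIFO ---
  step 0: ref 4 -> FAULT, frames=[4,-,-] (faults so far: 1)
  step 1: ref 4 -> HIT, frames=[4,-,-] (faults so far: 1)
  step 2: ref 1 -> FAULT, frames=[4,1,-] (faults so far: 2)
  step 3: ref 7 -> FAULT, frames=[4,1,7] (faults so far: 3)
  step 4: ref 7 -> HIT, frames=[4,1,7] (faults so far: 3)
  step 5: ref 2 -> FAULT, evict 4, frames=[2,1,7] (faults so far: 4)
  step 6: ref 7 -> HIT, frames=[2,1,7] (faults so far: 4)
  step 7: ref 2 -> HIT, frames=[2,1,7] (faults so far: 4)
  step 8: ref 2 -> HIT, frames=[2,1,7] (faults so far: 4)
  step 9: ref 2 -> HIT, frames=[2,1,7] (faults so far: 4)
  step 10: ref 4 -> FAULT, evict 1, frames=[2,4,7] (faults so far: 5)
  step 11: ref 1 -> FAULT, evict 7, frames=[2,4,1] (faults so far: 6)
  FIFO total faults: 6
--- LRU ---
  step 0: ref 4 -> FAULT, frames=[4,-,-] (faults so far: 1)
  step 1: ref 4 -> HIT, frames=[4,-,-] (faults so far: 1)
  step 2: ref 1 -> FAULT, frames=[4,1,-] (faults so far: 2)
  step 3: ref 7 -> FAULT, frames=[4,1,7] (faults so far: 3)
  step 4: ref 7 -> HIT, frames=[4,1,7] (faults so far: 3)
  step 5: ref 2 -> FAULT, evict 4, frames=[2,1,7] (faults so far: 4)
  step 6: ref 7 -> HIT, frames=[2,1,7] (faults so far: 4)
  step 7: ref 2 -> HIT, frames=[2,1,7] (faults so far: 4)
  step 8: ref 2 -> HIT, frames=[2,1,7] (faults so far: 4)
  step 9: ref 2 -> HIT, frames=[2,1,7] (faults so far: 4)
  step 10: ref 4 -> FAULT, evict 1, frames=[2,4,7] (faults so far: 5)
  step 11: ref 1 -> FAULT, evict 7, frames=[2,4,1] (faults so far: 6)
  LRU total faults: 6
--- Optimal ---
  step 0: ref 4 -> FAULT, frames=[4,-,-] (faults so far: 1)
  step 1: ref 4 -> HIT, frames=[4,-,-] (faults so far: 1)
  step 2: ref 1 -> FAULT, frames=[4,1,-] (faults so far: 2)
  step 3: ref 7 -> FAULT, frames=[4,1,7] (faults so far: 3)
  step 4: ref 7 -> HIT, frames=[4,1,7] (faults so far: 3)
  step 5: ref 2 -> FAULT, evict 1, frames=[4,2,7] (faults so far: 4)
  step 6: ref 7 -> HIT, frames=[4,2,7] (faults so far: 4)
  step 7: ref 2 -> HIT, frames=[4,2,7] (faults so far: 4)
  step 8: ref 2 -> HIT, frames=[4,2,7] (faults so far: 4)
  step 9: ref 2 -> HIT, frames=[4,2,7] (faults so far: 4)
  step 10: ref 4 -> HIT, frames=[4,2,7] (faults so far: 4)
  step 11: ref 1 -> FAULT, evict 2, frames=[4,1,7] (faults so far: 5)
  Optimal total faults: 5

Answer: 6 6 5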